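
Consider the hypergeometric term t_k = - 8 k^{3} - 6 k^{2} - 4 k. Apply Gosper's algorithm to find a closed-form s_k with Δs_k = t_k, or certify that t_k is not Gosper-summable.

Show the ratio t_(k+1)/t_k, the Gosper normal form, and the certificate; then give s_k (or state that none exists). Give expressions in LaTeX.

t_(k+1)/t_k = (4*k**3 + 15*k**2 + 20*k + 9)/(k*(4*k**2 + 3*k + 2)).
A = 1, B = 1, C = k**3 + 3*k**2/4 + k/2.
f must satisfy (1)·f(k+1) − (1)·f(k) = k**3 + 3*k**2/4 + k/2.
Bound: deg f ≤ 4.
Solving with deg f ≤ 4: f(k) = k*(k - 1)*(2*k**2 + 1)/8.
So s_k = (B(k−1)f/C)·t_k = ((k - 1)*(2*k**2 + 1)/(2*(4*k**2 + 3*k + 2)))·t_k = k*(-2*k**3 + 2*k**2 - k + 1).
Verify: 2*k*(-4*k**2 - 3*k - 2) matches t_k.

s_k = k \left(- 2 k^{3} + 2 k^{2} - k + 1\right)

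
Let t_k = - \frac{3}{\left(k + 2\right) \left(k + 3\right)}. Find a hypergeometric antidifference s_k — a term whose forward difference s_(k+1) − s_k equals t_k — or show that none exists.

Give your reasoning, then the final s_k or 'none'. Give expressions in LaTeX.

The ratio is (k + 2)/(k + 4).
Normal form (A,B,C) = (k + 2, k + 4, 1).
Need (k + 2)·f(k+1) − (k + 3)·f(k) = 1.
From deg A=1, deg B=1, deg C=0: d=1.
A polynomial solution: f(k) = k/2.
Then R = B(k−1)f/C = k*(k + 3)/2, so s_k = R(k)·t_k = -3*k/(2*k + 4).
Δs = -3/(k**2 + 5*k + 6), as required.

s_k = - \frac{3 k}{2 k + 4}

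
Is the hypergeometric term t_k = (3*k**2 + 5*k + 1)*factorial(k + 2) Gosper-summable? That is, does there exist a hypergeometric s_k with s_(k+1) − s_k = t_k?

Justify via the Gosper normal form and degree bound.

Yes. s_k = (3*k - 4)*factorial(k + 2).

t_(k+1)/t_k = (k + 3)*(5*k + 3*(k + 1)**2 + 6)/(3*k**2 + 5*k + 1).
Factor: A=k + 3; B=1; C=k**2 + 5*k/3 + 1/3.
Key eq: (k + 3)·f(k+1) = (1)·f(k) + (k**2 + 5*k/3 + 1/3).
Degrees (1,0,2) ⇒ d ≤ 1.
Match coefficients ⇒ f(k) = (3*k - 4)/3.
Then R = B(k−1)f/C = (3*k - 4)/(3*k**2 + 5*k + 1), so s_k = R(k)·t_k = (3*k - 4)*factorial(k + 2).
s_(k+1) − s_k = (3*k**2 + 5*k + 1)*factorial(k + 2) = t_k.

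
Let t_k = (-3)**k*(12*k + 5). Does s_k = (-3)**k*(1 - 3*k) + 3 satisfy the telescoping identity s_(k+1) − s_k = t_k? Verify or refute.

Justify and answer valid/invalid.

s_(k+1) = 3*(-3)**k*(3*k + 2) + 3
s_(k+1) − s_k = (-3)**k*(12*k + 5)
(s_(k+1) − s_k) − t_k = 0

valid (s_(k+1) − s_k reduces to t_k)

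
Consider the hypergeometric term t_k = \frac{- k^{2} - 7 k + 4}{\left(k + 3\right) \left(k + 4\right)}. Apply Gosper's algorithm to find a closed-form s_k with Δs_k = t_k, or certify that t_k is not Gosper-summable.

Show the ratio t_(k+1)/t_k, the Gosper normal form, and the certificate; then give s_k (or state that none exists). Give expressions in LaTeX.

The ratio is (k + 3)*(7*k + (k + 1)**2 + 3)/((k + 5)*(k**2 + 7*k - 4)).
Gosper form: A/B · C(k+1)/C(k) with A=k + 3, B=k + 5, C=k**2 + 7*k - 4.
Key eq: (k + 3)·f(k+1) = (k + 4)·f(k) + (k**2 + 7*k - 4).
deg f ≤ 2 (via 1,1,2).
Match coefficients ⇒ f(k) = k*(3*k - 7)/3.
Then R = B(k−1)f/C = k*(k + 4)*(3*k - 7)/(3*(k**2 + 7*k - 4)), so s_k = R(k)·t_k = k*(7 - 3*k)/(3*(k + 3)).
s_(k+1) − s_k = (-k**2 - 7*k + 4)/(k**2 + 7*k + 12) = t_k.

s_k = \frac{k \left(7 - 3 k\right)}{3 \left(k + 3\right)}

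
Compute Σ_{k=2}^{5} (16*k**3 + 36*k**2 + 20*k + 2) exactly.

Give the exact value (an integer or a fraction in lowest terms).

Σ = 5816

Step 1: r(k) = (8*k**3 + 42*k**2 + 70*k + 37)/(8*k**3 + 18*k**2 + 10*k + 1).
A = 1, B = 1, C = k**3 + 9*k**2/4 + 5*k/4 + 1/8.
Solve (1)·f(k+1) − (1)·f(k) = k**3 + 9*k**2/4 + 5*k/4 + 1/8.
deg f ≤ 4 (via 0,0,3).
A polynomial solution: f(k) = k*(2*k**3 + 2*k**2 - 2*k - 1)/8.
R(k) = B(k−1)·f(k)/C(k) = k*(2*k**3 + 2*k**2 - 2*k - 1)/(8*k**3 + 18*k**2 + 10*k + 1); s_k = R·t_k = 2*k*(2*k**3 + 2*k**2 - 2*k - 1).
Verify: 16*k**3 + 36*k**2 + 20*k + 2 matches t_k.
Σ_(k=2)^(5) t_k = s_(6) − s_(2) = 5892 − (76) = 5816.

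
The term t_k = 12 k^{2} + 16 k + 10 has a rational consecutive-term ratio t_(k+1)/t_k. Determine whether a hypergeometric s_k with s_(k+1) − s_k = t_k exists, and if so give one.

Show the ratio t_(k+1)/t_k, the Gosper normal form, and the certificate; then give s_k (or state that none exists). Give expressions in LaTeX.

s_k = 2 k \left(2 k^{2} + k + 2\right)

Compute t_(k+1)/t_k: get (6*k**2 + 20*k + 19)/(6*k**2 + 8*k + 5).
A = 1, B = 1, C = k**2 + 4*k/3 + 5/6.
Set up (1)·f(k+1) − (1)·f(k) − (k**2 + 4*k/3 + 5/6) = 0.
Degrees (0,0,2) ⇒ d ≤ 3.
Coefficient equations give f(k) = k*(2*k**2 + k + 2)/6.
R(k) = B(k−1)·f(k)/C(k) = k*(2*k**2 + k + 2)/(6*k**2 + 8*k + 5); s_k = R·t_k = 2*k*(2*k**2 + k + 2).
s_(k+1) − s_k = 12*k**2 + 16*k + 10 = t_k.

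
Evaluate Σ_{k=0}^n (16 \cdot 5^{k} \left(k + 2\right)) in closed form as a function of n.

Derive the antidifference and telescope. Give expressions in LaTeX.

S(n) = 20 \cdot 5^{n} n + 35 \cdot 5^{n} - 3

t_(k+1)/t_k = 5*(k + 3)/(k + 2).
Normal form (A,B,C) = (5, 1, k + 2).
Key eq: (5)·f(k+1) = (1)·f(k) + (k + 2).
Degrees (0,0,1) ⇒ d ≤ 1.
Solving with deg f ≤ 1: f(k) = (4*k + 3)/16.
So s_k = (B(k−1)f/C)·t_k = ((4*k + 3)/(16*(k + 2)))·t_k = 5**k*(4*k + 3).
Δs = 16*5**k*(k + 2), as required.
s_(n+1) = 5**(n + 1)*(4*n + 7) and s_(0) = 3, so S(n) = 20*5**n*n + 35*5**n - 3.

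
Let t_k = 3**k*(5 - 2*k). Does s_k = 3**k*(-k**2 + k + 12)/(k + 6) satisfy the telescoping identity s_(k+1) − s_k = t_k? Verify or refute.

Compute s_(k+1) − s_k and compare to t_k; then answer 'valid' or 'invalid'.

s_(k+1) = 3**(k + 1)*(-k**2 - k + 12)/(k + 7)
s_(k+1) − s_k = 3**k*(-2*k**3 - 15*k**2 - k + 132)/(k**2 + 13*k + 42)
(s_(k+1) − s_k) − t_k = 6*3**k*(k**2 + 3*k - 13)/(k**2 + 13*k + 42)

Invalid: residual 6*3**k*(k**2 + 3*k - 13)/(k**2 + 13*k + 42) ≠ 0.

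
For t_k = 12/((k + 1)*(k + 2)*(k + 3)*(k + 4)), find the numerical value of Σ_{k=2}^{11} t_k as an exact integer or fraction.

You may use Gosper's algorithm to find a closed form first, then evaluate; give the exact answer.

t_(k+1)/t_k = (k + 1)/(k + 5).
Factor: A=k + 1; B=k + 5; C=1.
f must satisfy (k + 1)·f(k+1) − (k + 4)·f(k) = 1.
deg f ≤ 3 (via 1,1,0).
Solving with deg f ≤ 3: f(k) = k*(k**2 + 6*k + 11)/18.
Certificate R = B(k−1)f/C = k*(k + 4)*(k**2 + 6*k + 11)/18 gives s_k = 2*k*(k**2 + 6*k + 11)/(3*(k + 1)*(k + 2)*(k + 3)).
Δs = 12/(k**4 + 10*k**3 + 35*k**2 + 50*k + 24), as required.
Evaluate s at k=12 and k=2: 908/1365 and 3/5; difference 89/1365.

Σ = 89/1365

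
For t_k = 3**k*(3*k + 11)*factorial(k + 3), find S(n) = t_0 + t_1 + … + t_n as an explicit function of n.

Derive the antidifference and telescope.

S(n) = 3*3**n*factorial(n + 4) - 6

t_(k+1)/t_k = 3*(k + 4)*(3*k + 14)/(3*k + 11).
Factor: A=3*k + 12; B=1; C=k + 11/3.
Need (3*k + 12)·f(k+1) − (1)·f(k) = k + 11/3.
From deg A=1, deg B=0, deg C=1: d=0.
Solving with deg f ≤ 0: f(k) = 1/3.
Then R = B(k−1)f/C = 1/(3*k + 11), so s_k = R(k)·t_k = 3**k*factorial(k + 3).
Verify: 3**k*(3*k + 11)*factorial(k + 3) matches t_k.
Σ_(k=0)^n t_k = s_(n+1) − s_(0) = (3**(n + 1)*factorial(n + 4)) − (6), i.e. 3*3**n*factorial(n + 4) - 6.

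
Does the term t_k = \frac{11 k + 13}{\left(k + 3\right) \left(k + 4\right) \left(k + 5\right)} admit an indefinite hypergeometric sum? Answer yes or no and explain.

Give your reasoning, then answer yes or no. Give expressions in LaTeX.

The ratio is (k + 3)*(11*k + 24)/((k + 6)*(11*k + 13)).
Factor: A=k + 3; B=k + 6; C=k + 13/11.
f must satisfy (k + 3)·f(k+1) − (k + 5)·f(k) = k + 13/11.
deg f ≤ 2 (via 1,1,1).
Coefficient equations give f(k) = k*(23*k + 29)/132.
Get s_k = R·t_k = k*(23*k + 29)/(12*(k + 3)*(k + 4)) with R(k) = B(k−1)f(k)/C(k) = k*(k + 5)*(23*k + 29)/(12*(11*k + 13)).
s_(k+1) − s_k = (11*k + 13)/(k**3 + 12*k**2 + 47*k + 60) = t_k.

Yes. s_k = \frac{k \left(23 k + 29\right)}{12 \left(k + 3\right) \left(k + 4\right)}.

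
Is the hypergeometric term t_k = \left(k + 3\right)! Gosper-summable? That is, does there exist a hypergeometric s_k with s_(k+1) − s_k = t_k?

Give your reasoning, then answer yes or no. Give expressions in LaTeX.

Ratio r(k) = k + 4.
Gosper form: A/B · C(k+1)/C(k) with A=k + 4, B=1, C=1.
Set up (k + 4)·f(k+1) − (1)·f(k) − (1) = 0.
Degrees (1,0,0) ⇒ d ≤ -1.
Negative degree bound (-1): no f exists, t_k not Gosper-summable.

No — negative degree bound, so no certificate f.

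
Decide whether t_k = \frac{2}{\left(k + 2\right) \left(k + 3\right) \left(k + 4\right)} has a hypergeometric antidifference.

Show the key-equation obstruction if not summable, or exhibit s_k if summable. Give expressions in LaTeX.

t_(k+1)/t_k = (k + 2)/(k + 5).
Take A(k)=k + 2, B(k)=k + 5, C(k)=1.
Key eq: (k + 2)·f(k+1) = (k + 4)·f(k) + (1).
Degrees (1,1,0) ⇒ d ≤ 2.
A polynomial solution: f(k) = k*(k + 5)/12.
R(k) = B(k−1)·f(k)/C(k) = k*(k + 4)*(k + 5)/12; s_k = R·t_k = k*(k + 5)/(6*(k + 2)*(k + 3)).
Check: Δs_k = 2/(k**3 + 9*k**2 + 26*k + 24). ✓

Yes. s_k = \frac{k \left(k + 5\right)}{6 \left(k + 2\right) \left(k + 3\right)}.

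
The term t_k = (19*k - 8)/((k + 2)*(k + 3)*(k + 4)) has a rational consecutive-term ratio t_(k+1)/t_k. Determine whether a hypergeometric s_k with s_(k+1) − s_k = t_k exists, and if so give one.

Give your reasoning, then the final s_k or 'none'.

s_k = k*(5*k - 13)/(2*(k + 2)*(k + 3))

Ratio r(k) = (k + 2)*(19*k + 11)/((k + 5)*(19*k - 8)).
Factor: A=k + 2; B=k + 5; C=k - 8/19.
Key eq: (k + 2)·f(k+1) = (k + 4)·f(k) + (k - 8/19).
Degrees (1,1,1) ⇒ d ≤ 2.
Coefficient equations give f(k) = k*(5*k - 13)/38.
Then R = B(k−1)f/C = k*(k + 4)*(5*k - 13)/(2*(19*k - 8)), so s_k = R(k)·t_k = k*(5*k - 13)/(2*(k + 2)*(k + 3)).
Check: Δs_k = (19*k - 8)/(k**3 + 9*k**2 + 26*k + 24). ✓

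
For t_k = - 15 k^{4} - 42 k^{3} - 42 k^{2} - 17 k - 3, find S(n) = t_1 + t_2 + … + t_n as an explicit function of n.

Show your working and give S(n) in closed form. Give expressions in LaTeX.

S(n) = n \left(- 3 n^{4} - 18 n^{3} - 40 n^{2} - 40 n - 18\right)

Step 1: r(k) = (15*k**4 + 102*k**3 + 258*k**2 + 287*k + 119)/(15*k**4 + 42*k**3 + 42*k**2 + 17*k + 3).
A = 1, B = 1, C = k**4 + 14*k**3/5 + 14*k**2/5 + 17*k/15 + 1/5.
f must satisfy (1)·f(k+1) − (1)·f(k) = k**4 + 14*k**3/5 + 14*k**2/5 + 17*k/15 + 1/5.
From deg A=0, deg B=0, deg C=4: d=5.
Coefficient equations give f(k) = k*(3*k**4 + 3*k**3 - 2*k**2 - 2*k + 1)/15.
Get s_k = R·t_k = k*(-3*k**4 - 3*k**3 + 2*k**2 + 2*k - 1) with R(k) = B(k−1)f(k)/C(k) = k*(3*k**4 + 3*k**3 - 2*k**2 - 2*k + 1)/(15*k**4 + 42*k**3 + 42*k**2 + 17*k + 3).
Δs = -15*k**4 - 42*k**3 - 42*k**2 - 17*k - 3, as required.
Evaluate: s_(n+1) = -3*n**5 - 18*n**4 - 40*n**3 - 40*n**2 - 18*n - 3; subtract s_(1) = -3 ⇒ S(n) = n*(-3*n**4 - 18*n**3 - 40*n**2 - 40*n - 18).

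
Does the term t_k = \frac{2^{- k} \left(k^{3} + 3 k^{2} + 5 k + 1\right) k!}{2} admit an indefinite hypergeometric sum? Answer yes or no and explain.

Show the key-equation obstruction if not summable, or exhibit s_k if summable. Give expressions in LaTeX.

Yes. s_k = 2^{- k} \left(k^{2} + 2 k + 2\right) k!.

r(k) = (k**4 + 7*k**3 + 20*k**2 + 24*k + 10)/(2*(k**3 + 3*k**2 + 5*k + 1)) after simplifying.
Gosper form: A/B · C(k+1)/C(k) with A=k/2 + 1/2, B=1, C=k**3 + 3*k**2 + 5*k + 1.
Solve (k/2 + 1/2)·f(k+1) − (1)·f(k) = k**3 + 3*k**2 + 5*k + 1.
Degrees (1,0,3) ⇒ d ≤ 2.
Solve for f: f(k) = 2*(k**2 + 2*k + 2) (degree 2 ≤ 2).
Certificate R = B(k−1)f/C = 2*(k**2 + 2*k + 2)/(k**3 + 3*k**2 + 5*k + 1) gives s_k = (k**2 + 2*k + 2)*factorial(k)/2**k.
Verify: (k**3 + 3*k**2 + 5*k + 1)*factorial(k)/(2*2**k) matches t_k.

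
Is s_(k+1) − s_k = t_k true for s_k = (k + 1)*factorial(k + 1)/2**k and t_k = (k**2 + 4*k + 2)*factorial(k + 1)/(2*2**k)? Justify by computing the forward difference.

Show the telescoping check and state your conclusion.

s_(k+1) = (k + 2)*factorial(k + 2)/(2*2**k)
s_(k+1) − s_k = (k**2 + 2*k + 2)*factorial(k + 1)/(2*2**k)
(s_(k+1) − s_k) − t_k = -k*factorial(k + 1)/2**k

Invalid: residual -k*factorial(k + 1)/2**k ≠ 0.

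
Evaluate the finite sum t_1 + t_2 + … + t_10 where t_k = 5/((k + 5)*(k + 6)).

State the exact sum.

Σ = 25/48

r(k) = (k + 5)/(k + 7) after simplifying.
Normal form (A,B,C) = (k + 5, k + 7, 1).
Need (k + 5)·f(k+1) − (k + 6)·f(k) = 1.
d = 1 from the (1,1,0) case.
Match coefficients ⇒ f(k) = k/5.
So s_k = (B(k−1)f/C)·t_k = (k*(k + 6)/5)·t_k = k/(k + 5).
Δs = 5/(k**2 + 11*k + 30), as required.
Evaluate s at k=11 and k=1: 11/16 and 1/6; difference 25/48.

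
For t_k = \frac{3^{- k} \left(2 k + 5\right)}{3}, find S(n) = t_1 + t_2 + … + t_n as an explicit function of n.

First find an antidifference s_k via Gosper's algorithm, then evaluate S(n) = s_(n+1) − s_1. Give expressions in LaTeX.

S(n) = 3^{- n - 1} \left(4 \cdot 3^{n} - n - 4\right)

t_(k+1)/t_k = (2*k + 7)/(3*(2*k + 5)).
Normal form (A,B,C) = (1/3, 1, k + 5/2).
Key eq: (1/3)·f(k+1) = (1)·f(k) + (k + 5/2).
From deg A=0, deg B=0, deg C=1: d=1.
Solving with deg f ≤ 1: f(k) = -3*(k + 3)/2.
Get s_k = R·t_k = (-k - 3)/3**k with R(k) = B(k−1)f(k)/C(k) = -3*(k + 3)/(2*k + 5).
s_(k+1) − s_k = (2*k + 5)/(3*3**k) = t_k.
Σ_(k=1)^n t_k = s_(n+1) − s_(1) = (3**(-n - 1)*(-n - 4)) − (-4/3), i.e. 3**(-n - 1)*(4*3**n - n - 4).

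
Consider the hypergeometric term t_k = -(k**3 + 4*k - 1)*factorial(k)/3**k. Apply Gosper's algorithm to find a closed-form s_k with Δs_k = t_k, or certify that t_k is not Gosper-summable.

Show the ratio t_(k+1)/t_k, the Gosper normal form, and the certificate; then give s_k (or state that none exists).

Ratio r(k) = (k + 1)*(4*k + (k + 1)**3 + 3)/(3*(k**3 + 4*k - 1)).
Gosper form: A/B · C(k+1)/C(k) with A=k/3 + 1/3, B=1, C=k**3 + 4*k - 1.
Key eq: (k/3 + 1/3)·f(k+1) = (1)·f(k) + (k**3 + 4*k - 1).
From deg A=1, deg B=0, deg C=3: d=2.
Coefficient equations give f(k) = 3*(k**2 + 1).
Certificate R = B(k−1)f/C = 3*(k**2 + 1)/(k**3 + 4*k - 1) gives s_k = -3**(1 - k)*(k**2 + 1)*factorial(k).
s_(k+1) − s_k = -(k**3 + 4*k - 1)*factorial(k)/3**k = t_k.

s_k = -3**(1 - k)*(k**2 + 1)*factorial(k)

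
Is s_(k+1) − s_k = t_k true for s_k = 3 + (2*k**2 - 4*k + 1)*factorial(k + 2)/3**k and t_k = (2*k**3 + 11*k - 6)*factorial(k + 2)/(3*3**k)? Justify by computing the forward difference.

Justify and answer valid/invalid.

s_(k+1) = -3**(-k - 1)*(4*k - 2*(k + 1)**2 + 3)*factorial(k + 3) + 3
s_(k+1) − s_k = (2*k**3 + 11*k - 6)*factorial(k + 2)/(3*3**k)
(s_(k+1) − s_k) − t_k = 0

Valid — Δs_k = t_k.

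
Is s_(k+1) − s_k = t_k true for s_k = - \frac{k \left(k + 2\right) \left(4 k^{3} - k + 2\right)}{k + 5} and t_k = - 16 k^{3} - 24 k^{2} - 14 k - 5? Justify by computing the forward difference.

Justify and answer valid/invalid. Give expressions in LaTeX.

Invalid: residual \frac{3 \left(12 k^{4} + 104 k^{3} + 135 k^{2} + 73 k + 25\right)}{k^{2} + 11 k + 30} ≠ 0.

s_(k+1) = -(k + 1)*(k + 3)*(-k + 4*(k + 1)**3 + 1)/(k + 6)
s_(k+1) − s_k = (-16*k**5 - 164*k**4 - 446*k**3 - 474*k**2 - 256*k - 75)/(k**2 + 11*k + 30)
(s_(k+1) − s_k) − t_k = 3*(12*k**4 + 104*k**3 + 135*k**2 + 73*k + 25)/(k**2 + 11*k + 30)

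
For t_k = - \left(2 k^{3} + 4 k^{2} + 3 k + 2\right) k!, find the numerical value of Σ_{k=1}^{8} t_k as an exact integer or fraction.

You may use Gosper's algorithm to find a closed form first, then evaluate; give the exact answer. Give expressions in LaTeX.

Σ = -57697921

Compute t_(k+1)/t_k: get (2*k**4 + 12*k**3 + 27*k**2 + 28*k + 11)/(2*k**3 + 4*k**2 + 3*k + 2).
Gosper form: A/B · C(k+1)/C(k) with A=k + 1, B=1, C=k**3 + 2*k**2 + 3*k/2 + 1.
Need (k + 1)·f(k+1) − (1)·f(k) = k**3 + 2*k**2 + 3*k/2 + 1.
deg f ≤ 2 (via 1,0,3).
Solving with deg f ≤ 2: f(k) = (2*k**2 - 3)/2.
So s_k = (B(k−1)f/C)·t_k = ((2*k**2 - 3)/(2*k**3 + 4*k**2 + 3*k + 2))·t_k = -(2*k**2 - 3)*factorial(k).
Verify: -(2*k**3 + 4*k**2 + 3*k + 2)*factorial(k) matches t_k.
Sum = s_(9) − s_(1); s_(9) = -57697920, s_(1) = 1 ⇒ -57697921.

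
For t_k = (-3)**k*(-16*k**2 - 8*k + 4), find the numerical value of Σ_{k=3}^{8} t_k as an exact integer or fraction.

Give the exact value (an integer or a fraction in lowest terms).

r(k) = 3*(-4*k**2 - 10*k - 5)/(4*k**2 + 2*k - 1) after simplifying.
Normal form (A,B,C) = (-3, 1, k**2 + k/2 - 1/4).
Need (-3)·f(k+1) − (1)·f(k) = k**2 + k/2 - 1/4.
From deg A=0, deg B=0, deg C=2: d=2.
A polynomial solution: f(k) = -(4*k**2 - 4*k - 1)/16.
R(k) = B(k−1)·f(k)/C(k) = -(4*k**2 - 4*k - 1)/(4*(4*k**2 + 2*k - 1)); s_k = R·t_k = (-3)**k*(4*k**2 - 4*k - 1).
Check: Δs_k = (-3)**k*(-16*k**2 - 8*k + 4). ✓
Evaluate s at k=9 and k=3: -5649021 and -621; difference -5648400.

Σ = -5648400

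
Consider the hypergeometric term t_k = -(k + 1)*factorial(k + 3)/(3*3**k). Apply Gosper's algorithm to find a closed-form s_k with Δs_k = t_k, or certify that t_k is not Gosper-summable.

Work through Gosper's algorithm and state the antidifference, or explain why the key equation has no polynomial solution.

s_k = -factorial(k + 3)/3**k

Ratio r(k) = (k + 2)*(k + 4)/(3*(k + 1)).
So A=k/3 + 4/3 and B=1, with C=k + 1.
Set up (k/3 + 4/3)·f(k+1) − (1)·f(k) − (k + 1) = 0.
Degrees (1,0,1) ⇒ d ≤ 0.
Solve for f: f(k) = 3 (degree 0 ≤ 0).
Certificate R = B(k−1)f/C = 3/(k + 1) gives s_k = -factorial(k + 3)/3**k.
Check: Δs_k = -(k + 1)*factorial(k + 3)/(3*3**k). ✓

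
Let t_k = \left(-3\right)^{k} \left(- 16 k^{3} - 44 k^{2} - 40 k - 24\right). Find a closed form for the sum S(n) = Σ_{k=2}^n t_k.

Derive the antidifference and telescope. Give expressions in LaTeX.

Ratio r(k) = 3*(-4*k**3 - 23*k**2 - 44*k - 31)/(4*k**3 + 11*k**2 + 10*k + 6).
So A=-3 and B=1, with C=k**3 + 11*k**2/4 + 5*k/2 + 3/2.
Need (-3)·f(k+1) − (1)·f(k) = k**3 + 11*k**2/4 + 5*k/2 + 3/2.
deg f ≤ 3 (via 0,0,3).
Coefficient equations give f(k) = -(4*k**3 + 2*k**2 - 2*k + 3)/16.
Certificate R = B(k−1)f/C = -(4*k**3 + 2*k**2 - 2*k + 3)/(4*(4*k**3 + 11*k**2 + 10*k + 6)) gives s_k = (-3)**k*(4*k**3 + 2*k**2 - 2*k + 3).
Verify: (-3)**k*(-16*k**3 - 44*k**2 - 40*k - 24) matches t_k.
Telescope: S(n) = s_(n+1) − s_(2) = (-3)**(n + 1)*(4*n**3 + 14*n**2 + 14*n + 7) − (351) = -12*(-3)**n*n**3 - 42*(-3)**n*n**2 - 42*(-3)**n*n - 21*(-3)**n - 351.

S(n) = - 12 \left(-3\right)^{n} n^{3} - 42 \left(-3\right)^{n} n^{2} - 42 \left(-3\right)^{n} n - 21 \left(-3\right)^{n} - 351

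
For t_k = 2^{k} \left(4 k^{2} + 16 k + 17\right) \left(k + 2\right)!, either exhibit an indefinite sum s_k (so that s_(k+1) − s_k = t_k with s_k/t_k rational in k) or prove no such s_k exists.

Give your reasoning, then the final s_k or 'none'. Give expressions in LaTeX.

s_k = 2^{k} \left(2 k + 1\right) \left(k + 2\right)!

Compute t_(k+1)/t_k: get 2*(4*k**3 + 36*k**2 + 109*k + 111)/(4*k**2 + 16*k + 17).
So A=2*k + 6 and B=1, with C=k**2 + 4*k + 17/4.
Need (2*k + 6)·f(k+1) − (1)·f(k) = k**2 + 4*k + 17/4.
deg f ≤ 1 (via 1,0,2).
A polynomial solution: f(k) = (2*k + 1)/4.
R(k) = B(k−1)·f(k)/C(k) = (2*k + 1)/(4*k**2 + 16*k + 17); s_k = R·t_k = 2**k*(2*k + 1)*factorial(k + 2).
s_(k+1) − s_k = 2**k*(4*k**2 + 16*k + 17)*factorial(k + 2) = t_k.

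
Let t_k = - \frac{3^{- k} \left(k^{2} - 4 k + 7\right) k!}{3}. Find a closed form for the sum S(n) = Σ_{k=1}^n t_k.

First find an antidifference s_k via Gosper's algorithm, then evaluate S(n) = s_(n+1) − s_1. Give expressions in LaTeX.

Ratio r(k) = (k**3 - k**2 + 2*k + 4)/(3*(k**2 - 4*k + 7)).
Take A(k)=k/3 + 1/3, B(k)=1, C(k)=k**2 - 4*k + 7.
Key eq: (k/3 + 1/3)·f(k+1) = (1)·f(k) + (k**2 - 4*k + 7).
From deg A=1, deg B=0, deg C=2: d=1.
A polynomial solution: f(k) = 3*(k - 3).
Then R = B(k−1)f/C = 3*(k - 3)/(k**2 - 4*k + 7), so s_k = R(k)·t_k = -(k - 3)*factorial(k)/3**k.
Verify: -(k**2 - 4*k + 7)*factorial(k)/(3*3**k) matches t_k.
Evaluate: s_(n+1) = -3**(-n - 1)*(n - 2)*factorial(n + 1); subtract s_(1) = 2/3 ⇒ S(n) = 3**(-n - 1)*(-2*3**n - n**2*factorial(n) + n*factorial(n) + 2*factorial(n)).

S(n) = 3^{- n - 1} \left(- 2 \cdot 3^{n} - n^{2} n! + n n! + 2 n!\right)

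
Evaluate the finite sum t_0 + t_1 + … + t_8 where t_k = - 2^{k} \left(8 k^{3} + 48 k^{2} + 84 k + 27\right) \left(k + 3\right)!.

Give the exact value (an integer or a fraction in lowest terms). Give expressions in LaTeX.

Σ = -83139349708818

t_(k+1)/t_k = 2*(8*k**4 + 104*k**3 + 492*k**2 + 983*k + 668)/(8*k**3 + 48*k**2 + 84*k + 27).
So A=2*k + 8 and B=1, with C=k**3 + 6*k**2 + 21*k/2 + 27/8.
Solve (2*k + 8)·f(k+1) − (1)·f(k) = k**3 + 6*k**2 + 21*k/2 + 27/8.
Degrees (1,0,3) ⇒ d ≤ 2.
Solving with deg f ≤ 2: f(k) = (4*k**2 + 2*k - 3)/8.
Get s_k = R·t_k = -2**k*(4*k**2 + 2*k - 3)*factorial(k + 3) with R(k) = B(k−1)f(k)/C(k) = (4*k**2 + 2*k - 3)/(8*k**3 + 48*k**2 + 84*k + 27).
Verify: -2**k*(8*k**3 + 48*k**2 + 84*k + 27)*factorial(k + 3) matches t_k.
Sum = s_(9) − s_(0); s_(9) = -83139349708800, s_(0) = 18 ⇒ -83139349708818.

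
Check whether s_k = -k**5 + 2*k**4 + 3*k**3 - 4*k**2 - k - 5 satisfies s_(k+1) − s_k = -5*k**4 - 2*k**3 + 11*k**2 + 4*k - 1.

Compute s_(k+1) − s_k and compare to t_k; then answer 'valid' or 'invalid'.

valid; difference matches t_k

s_(k+1) = -k**5 - 3*k**4 + k**3 + 7*k**2 + 3*k - 6
s_(k+1) − s_k = -5*k**4 - 2*k**3 + 11*k**2 + 4*k - 1
(s_(k+1) − s_k) − t_k = 0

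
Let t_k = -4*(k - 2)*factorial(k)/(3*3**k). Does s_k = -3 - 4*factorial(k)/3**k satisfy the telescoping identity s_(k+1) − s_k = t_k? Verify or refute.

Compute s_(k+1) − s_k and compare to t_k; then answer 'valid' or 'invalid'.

Valid: the claim telescopes to t_k.

s_(k+1) = -(9*3**k + 4*k*factorial(k) + 4*factorial(k))/(3*3**k)
s_(k+1) − s_k = -4*(k - 2)*factorial(k)/(3*3**k)
(s_(k+1) − s_k) − t_k = 0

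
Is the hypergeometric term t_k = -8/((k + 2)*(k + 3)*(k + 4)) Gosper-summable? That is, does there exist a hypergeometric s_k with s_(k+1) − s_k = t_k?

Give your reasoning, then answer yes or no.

Yes. s_k = 2*k*(-k - 5)/(3*(k + 2)*(k + 3)).

r(k) = (k + 2)/(k + 5) after simplifying.
So A=k + 2 and B=k + 5, with C=1.
Solve (k + 2)·f(k+1) − (k + 4)·f(k) = 1.
d = 2 from the (1,1,0) case.
Coefficient equations give f(k) = k*(k + 5)/12.
Then R = B(k−1)f/C = k*(k + 4)*(k + 5)/12, so s_k = R(k)·t_k = 2*k*(-k - 5)/(3*(k + 2)*(k + 3)).
Verify: -8/(k**3 + 9*k**2 + 26*k + 24) matches t_k.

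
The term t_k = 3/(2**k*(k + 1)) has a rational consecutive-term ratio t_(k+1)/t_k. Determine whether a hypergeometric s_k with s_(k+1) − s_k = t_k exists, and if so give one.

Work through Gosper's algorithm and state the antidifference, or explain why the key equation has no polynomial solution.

t_(k+1)/t_k = (k + 1)/(2*(k + 2)).
Normal form (A,B,C) = (k/2 + 1/2, k + 2, 1).
Need (k/2 + 1/2)·f(k+1) − (k + 1)·f(k) = 1.
Degrees (1,1,0) ⇒ d ≤ -1.
Bound -1 < 0, so the key equation has no polynomial solution.

none — t_k is not Gosper-summable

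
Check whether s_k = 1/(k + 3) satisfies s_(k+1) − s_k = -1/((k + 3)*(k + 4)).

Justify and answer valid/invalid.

Valid: the claim telescopes to t_k.

s_(k+1) = 1/(k + 4)
s_(k+1) − s_k = -1/((k + 3)*(k + 4))
(s_(k+1) − s_k) − t_k = 0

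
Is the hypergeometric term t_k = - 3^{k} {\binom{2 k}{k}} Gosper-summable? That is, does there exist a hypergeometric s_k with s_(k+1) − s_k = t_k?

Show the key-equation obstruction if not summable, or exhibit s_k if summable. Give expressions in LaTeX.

No — t_k has no hypergeometric antidifference.

t_(k+1)/t_k = 6*(2*k + 1)/(k + 1).
Take A(k)=12*k + 6, B(k)=k + 1, C(k)=1.
Key eq: (12*k + 6)·f(k+1) = (k)·f(k) + (1).
From deg A=1, deg B=1, deg C=0: d=-1.
d = -1 < 0 ⇒ no nonzero polynomial f; not summable.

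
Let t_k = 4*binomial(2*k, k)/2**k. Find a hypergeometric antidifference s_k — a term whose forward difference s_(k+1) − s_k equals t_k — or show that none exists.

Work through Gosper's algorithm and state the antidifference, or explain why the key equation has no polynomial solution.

r(k) = (2*k + 1)/(k + 1) after simplifying.
Normal form (A,B,C) = (2*k + 1, k + 1, 1).
Solve (2*k + 1)·f(k+1) − (k)·f(k) = 1.
From deg A=1, deg B=1, deg C=0: d=-1.
Negative degree bound (-1): no f exists, t_k not Gosper-summable.

none (Gosper's algorithm certifies no s_k)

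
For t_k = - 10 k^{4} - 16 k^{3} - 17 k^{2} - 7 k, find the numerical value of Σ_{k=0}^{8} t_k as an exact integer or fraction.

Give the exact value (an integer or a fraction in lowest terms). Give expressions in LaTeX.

Σ = -112176

The ratio is (10*k**4 + 56*k**3 + 125*k**2 + 129*k + 50)/(k*(10*k**3 + 16*k**2 + 17*k + 7)).
Gosper form: A/B · C(k+1)/C(k) with A=1, B=1, C=k**4 + 8*k**3/5 + 17*k**2/10 + 7*k/10.
Set up (1)·f(k+1) − (1)·f(k) − (k**4 + 8*k**3/5 + 17*k**2/10 + 7*k/10) = 0.
Bound: deg f ≤ 5.
Solving with deg f ≤ 5: f(k) = k*(k - 1)*(2*k + 1)*(k**2 + 1)/10.
Then R = B(k−1)f/C = (k - 1)*(2*k + 1)*(k**2 + 1)/(10*k**3 + 16*k**2 + 17*k + 7), so s_k = R(k)·t_k = k*(-2*k**4 + k**3 - k**2 + k + 1).
s_(k+1) − s_k = k*(-10*k**3 - 16*k**2 - 17*k - 7) = t_k.
Sum = s_(9) − s_(0); s_(9) = -112176, s_(0) = 0 ⇒ -112176.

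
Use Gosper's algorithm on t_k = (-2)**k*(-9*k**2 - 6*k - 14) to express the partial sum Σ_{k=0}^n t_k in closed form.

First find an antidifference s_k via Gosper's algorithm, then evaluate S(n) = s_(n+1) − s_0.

S(n) = -6*(-2)**n*n**2 - 8*(-2)**n*n - 10*(-2)**n - 4

r(k) = 2*(-9*k**2 - 24*k - 29)/(9*k**2 + 6*k + 14) after simplifying.
A = -2, B = 1, C = k**2 + 2*k/3 + 14/9.
Need (-2)·f(k+1) − (1)·f(k) = k**2 + 2*k/3 + 14/9.
Degrees (0,0,2) ⇒ d ≤ 2.
Solving with deg f ≤ 2: f(k) = -(3*k**2 - 2*k + 4)/9.
R(k) = B(k−1)·f(k)/C(k) = -(3*k**2 - 2*k + 4)/(9*k**2 + 6*k + 14); s_k = R·t_k = (-2)**k*(3*k**2 - 2*k + 4).
Δs = (-2)**k*(-9*k**2 - 6*k - 14), as required.
Σ_(k=0)^n t_k = s_(n+1) − s_(0) = ((-2)**(n + 1)*(3*n**2 + 4*n + 5)) − (4), i.e. -6*(-2)**n*n**2 - 8*(-2)**n*n - 10*(-2)**n - 4.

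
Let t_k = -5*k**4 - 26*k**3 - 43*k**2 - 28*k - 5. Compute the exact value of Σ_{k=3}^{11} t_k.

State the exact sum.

Σ = -336159

The ratio is (5*k**4 + 46*k**3 + 151*k**2 + 212*k + 107)/(5*k**4 + 26*k**3 + 43*k**2 + 28*k + 5).
A = 1, B = 1, C = k**4 + 26*k**3/5 + 43*k**2/5 + 28*k/5 + 1.
Solve (1)·f(k+1) − (1)·f(k) = k**4 + 26*k**3/5 + 43*k**2/5 + 28*k/5 + 1.
Degrees (0,0,4) ⇒ d ≤ 5.
Solve for f: f(k) = k*(k**4 + 4*k**3 + 3*k**2 - k - 2)/5 (degree 5 ≤ 5).
So s_k = (B(k−1)f/C)·t_k = (k*(k**4 + 4*k**3 + 3*k**2 - k - 2)/(5*k**4 + 26*k**3 + 43*k**2 + 28*k + 5))·t_k = k*(-k**4 - 4*k**3 - 3*k**2 + k + 2).
Δs = -5*k**4 - 26*k**3 - 43*k**2 - 28*k - 5, as required.
Sum = s_(12) − s_(3); s_(12) = -336792, s_(3) = -633 ⇒ -336159.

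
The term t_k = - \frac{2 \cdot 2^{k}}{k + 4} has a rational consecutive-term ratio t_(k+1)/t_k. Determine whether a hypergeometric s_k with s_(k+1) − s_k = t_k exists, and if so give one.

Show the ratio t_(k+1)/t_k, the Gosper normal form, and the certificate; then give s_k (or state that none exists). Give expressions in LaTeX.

t_(k+1)/t_k = 2*(k + 4)/(k + 5).
Factor: A=2*k + 8; B=k + 5; C=1.
Set up (2*k + 8)·f(k+1) − (k + 4)·f(k) − (1) = 0.
Degrees (1,1,0) ⇒ d ≤ -1.
Bound -1 < 0, so the key equation has no polynomial solution.

none — t_k is not Gosper-summable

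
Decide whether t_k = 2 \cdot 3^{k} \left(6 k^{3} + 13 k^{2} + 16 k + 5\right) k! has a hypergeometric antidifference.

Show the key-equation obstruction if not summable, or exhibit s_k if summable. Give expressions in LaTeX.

t_(k+1)/t_k = 3*(6*k**4 + 37*k**3 + 91*k**2 + 100*k + 40)/(6*k**3 + 13*k**2 + 16*k + 5).
Gosper form: A/B · C(k+1)/C(k) with A=3*k + 3, B=1, C=k**3 + 13*k**2/6 + 8*k/3 + 5/6.
Need (3*k + 3)·f(k+1) − (1)·f(k) = k**3 + 13*k**2/6 + 8*k/3 + 5/6.
deg f ≤ 2 (via 1,0,3).
Coefficient equations give f(k) = (2*k**2 - k + 1)/6.
So s_k = (B(k−1)f/C)·t_k = ((2*k**2 - k + 1)/(6*k**3 + 13*k**2 + 16*k + 5))·t_k = 2*3**k*(2*k**2 - k + 1)*factorial(k).
Δs = 2*3**k*(6*k**3 + 13*k**2 + 16*k + 5)*factorial(k), as required.

Yes. s_k = 2 \cdot 3^{k} \left(2 k^{2} - k + 1\right) k!.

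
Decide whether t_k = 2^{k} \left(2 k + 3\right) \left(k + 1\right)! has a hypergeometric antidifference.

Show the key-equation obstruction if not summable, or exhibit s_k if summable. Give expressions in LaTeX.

Yes. s_k = 2^{k} \left(k + 1\right)!.

Compute t_(k+1)/t_k: get 2*(k + 2)*(2*k + 5)/(2*k + 3).
Normal form (A,B,C) = (2*k + 4, 1, k + 3/2).
Set up (2*k + 4)·f(k+1) − (1)·f(k) − (k + 3/2) = 0.
d = 0 from the (1,0,1) case.
Solving with deg f ≤ 0: f(k) = 1/2.
Then R = B(k−1)f/C = 1/(2*k + 3), so s_k = R(k)·t_k = 2**k*factorial(k + 1).
s_(k+1) − s_k = 2**k*(2*k + 3)*factorial(k + 1) = t_k.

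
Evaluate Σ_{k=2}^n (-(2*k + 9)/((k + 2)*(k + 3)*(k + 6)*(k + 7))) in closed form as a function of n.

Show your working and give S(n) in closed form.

S(n) = (-n**2 - 10*n + 11)/(32*(n**2 + 10*n + 21))

t_(k+1)/t_k = (k + 2)*(k + 6)*(2*k + 11)/((k + 4)*(k + 8)*(2*k + 9)).
So A=k + 2 and B=k + 8, with C=k**3 + 27*k**2/2 + 121*k/2 + 90.
Solve (k + 2)·f(k+1) − (k + 7)·f(k) = k**3 + 27*k**2/2 + 121*k/2 + 90.
From deg A=1, deg B=1, deg C=3: d=5.
Coefficient equations give f(k) = k*(k + 3)*(k + 4)*(k + 5)*(k + 8)/24.
Then R = B(k−1)f/C = k*(k + 3)*(k + 7)*(k + 8)/(12*(2*k + 9)), so s_k = R(k)·t_k = k*(-k - 8)/(12*(k**2 + 8*k + 12)).
Check: Δs_k = (-2*k - 9)/(k**4 + 18*k**3 + 113*k**2 + 288*k + 252). ✓
Evaluate: s_(n+1) = (-n**2 - 10*n - 9)/(12*(n**2 + 10*n + 21)); subtract s_(2) = -5/96 ⇒ S(n) = (-n**2 - 10*n + 11)/(32*(n**2 + 10*n + 21)).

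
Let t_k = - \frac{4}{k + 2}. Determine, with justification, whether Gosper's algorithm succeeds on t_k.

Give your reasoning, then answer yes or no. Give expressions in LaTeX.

No — key equation has no polynomial f.

r(k) = (k + 2)/(k + 3) after simplifying.
Normal form (A,B,C) = (k + 2, k + 3, 1).
f must satisfy (k + 2)·f(k+1) − (k + 2)·f(k) = 1.
Degrees (1,1,0) ⇒ d ≤ 0.
Write f(k) = c0. Then LHS − RHS = -1, requiring -1 = 0: contradictory. No certificate.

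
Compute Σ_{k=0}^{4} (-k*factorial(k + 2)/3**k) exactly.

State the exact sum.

r(k) = (k + 1)*(k + 3)/(3*k) after simplifying.
Factor: A=k/3 + 1; B=1; C=k.
Solve (k/3 + 1)·f(k+1) − (1)·f(k) = k.
From deg A=1, deg B=0, deg C=1: d=0.
Solving with deg f ≤ 0: f(k) = 3.
Get s_k = R·t_k = -3**(1 - k)*factorial(k + 2) with R(k) = B(k−1)f(k)/C(k) = 3/k.
Δs = -k*factorial(k + 2)/3**k, as required.
Σ_(k=0)^(4) t_k = s_(5) − s_(0) = -560/9 − (-6) = -506/9.

Σ = -506/9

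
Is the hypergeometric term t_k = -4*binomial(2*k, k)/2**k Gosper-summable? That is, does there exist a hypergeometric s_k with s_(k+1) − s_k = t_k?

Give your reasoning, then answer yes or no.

Step 1: r(k) = (2*k + 1)/(k + 1).
A = 2*k + 1, B = k + 1, C = 1.
Solve (2*k + 1)·f(k+1) − (k)·f(k) = 1.
Degrees (1,1,0) ⇒ d ≤ -1.
d = -1 < 0 ⇒ no nonzero polynomial f; not summable.

No; the degree bound rules out any f.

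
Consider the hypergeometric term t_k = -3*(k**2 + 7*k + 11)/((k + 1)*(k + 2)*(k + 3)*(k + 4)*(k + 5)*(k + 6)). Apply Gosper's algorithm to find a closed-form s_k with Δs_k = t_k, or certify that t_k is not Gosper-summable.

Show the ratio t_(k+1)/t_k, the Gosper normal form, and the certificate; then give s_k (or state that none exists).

s_k = k*(-k**2 - 9*k - 23)/(15*(k**3 + 9*k**2 + 23*k + 15))

Step 1: r(k) = (k + 1)*(7*k + (k + 1)**2 + 18)/((k + 7)*(k**2 + 7*k + 11)).
Gosper form: A/B · C(k+1)/C(k) with A=k + 1, B=k + 7, C=k**2 + 7*k + 11.
Solve (k + 1)·f(k+1) − (k + 6)·f(k) = k**2 + 7*k + 11.
From deg A=1, deg B=1, deg C=2: d=5.
A polynomial solution: f(k) = k*(k + 2)*(k + 4)*(k**2 + 9*k + 23)/45.
Certificate R = B(k−1)f/C = k*(k + 2)*(k + 4)*(k + 6)*(k**2 + 9*k + 23)/(45*(k**2 + 7*k + 11)) gives s_k = k*(-k**2 - 9*k - 23)/(15*(k**3 + 9*k**2 + 23*k + 15)).
Verify: 3*(-k**2 - 7*k - 11)/(k**6 + 21*k**5 + 175*k**4 + 735*k**3 + 1624*k**2 + 1764*k + 720) matches t_k.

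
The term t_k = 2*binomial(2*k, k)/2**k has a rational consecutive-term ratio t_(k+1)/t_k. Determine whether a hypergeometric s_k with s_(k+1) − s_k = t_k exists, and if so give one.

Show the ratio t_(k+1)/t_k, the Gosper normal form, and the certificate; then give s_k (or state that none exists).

not Gosper-summable; s_k does not exist

Compute t_(k+1)/t_k: get (2*k + 1)/(k + 1).
Factor: A=2*k + 1; B=k + 1; C=1.
Key eq: (2*k + 1)·f(k+1) = (k)·f(k) + (1).
Degrees (1,1,0) ⇒ d ≤ -1.
deg f ≤ -1 is impossible — no certificate.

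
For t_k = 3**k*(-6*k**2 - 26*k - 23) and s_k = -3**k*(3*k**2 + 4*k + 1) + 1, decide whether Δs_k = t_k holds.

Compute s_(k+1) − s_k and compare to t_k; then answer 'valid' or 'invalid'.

s_(k+1) = -3*3**k*(4*k + 3*(k + 1)**2 + 5) + 1
s_(k+1) − s_k = 3**k*(-6*k**2 - 26*k - 23)
(s_(k+1) − s_k) − t_k = 0

Valid — Δs_k = t_k.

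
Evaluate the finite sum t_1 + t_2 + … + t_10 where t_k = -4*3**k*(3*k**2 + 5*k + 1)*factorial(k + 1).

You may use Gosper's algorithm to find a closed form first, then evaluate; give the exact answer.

r(k) = 3*(3*k**3 + 17*k**2 + 31*k + 18)/(3*k**2 + 5*k + 1) after simplifying.
Factor: A=3*k + 6; B=1; C=k**2 + 5*k/3 + 1/3.
f must satisfy (3*k + 6)·f(k+1) − (1)·f(k) = k**2 + 5*k/3 + 1/3.
From deg A=1, deg B=0, deg C=2: d=1.
Solving with deg f ≤ 1: f(k) = (k - 1)/3.
Get s_k = R·t_k = -4*3**k*(k - 1)*factorial(k + 1) with R(k) = B(k−1)f(k)/C(k) = (k - 1)/(3*k**2 + 5*k + 1).
Δs = -4*3**k*(3*k**2 + 5*k + 1)*factorial(k + 1), as required.
Telescoping: Σ = s_(11) − s_(1) = -3394147857408000 − (0) = -3394147857408000.

Σ = -3394147857408000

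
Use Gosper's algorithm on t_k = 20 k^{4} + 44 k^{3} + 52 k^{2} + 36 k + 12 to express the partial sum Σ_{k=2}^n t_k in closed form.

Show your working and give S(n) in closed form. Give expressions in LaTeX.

Compute t_(k+1)/t_k: get (5*k**4 + 31*k**3 + 76*k**2 + 88*k + 41)/(5*k**4 + 11*k**3 + 13*k**2 + 9*k + 3).
Factor: A=1; B=1; C=k**4 + 11*k**3/5 + 13*k**2/5 + 9*k/5 + 3/5.
Key eq: (1)·f(k+1) = (1)·f(k) + (k**4 + 11*k**3/5 + 13*k**2/5 + 9*k/5 + 3/5).
Bound: deg f ≤ 5.
Solve for f: f(k) = k*(4*k**4 + k**3 + 2*k**2 + 3*k + 2)/20 (degree 5 ≤ 5).
So s_k = (B(k−1)f/C)·t_k = (k*(4*k**4 + k**3 + 2*k**2 + 3*k + 2)/(4*(5*k**4 + 11*k**3 + 13*k**2 + 9*k + 3)))·t_k = k*(4*k**4 + k**3 + 2*k**2 + 3*k + 2).
Verify: 20*k**4 + 44*k**3 + 52*k**2 + 36*k + 12 matches t_k.
Telescope: S(n) = s_(n+1) − s_(2) = 4*n**5 + 21*n**4 + 46*n**3 + 55*n**2 + 38*n + 12 − (176) = 4*n**5 + 21*n**4 + 46*n**3 + 55*n**2 + 38*n - 164.

S(n) = 4 n^{5} + 21 n^{4} + 46 n^{3} + 55 n^{2} + 38 n - 164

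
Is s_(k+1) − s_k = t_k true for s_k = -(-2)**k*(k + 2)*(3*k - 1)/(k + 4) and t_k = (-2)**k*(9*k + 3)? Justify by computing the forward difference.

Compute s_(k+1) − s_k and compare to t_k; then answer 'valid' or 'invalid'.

s_(k+1) = 2*(-2)**k*(k + 3)*(3*k + 2)/(k + 5)
s_(k+1) − s_k = (-2)**k*(9*k**3 + 66*k**2 + 123*k + 38)/(k**2 + 9*k + 20)
(s_(k+1) − s_k) − t_k = (-2)**(k + 1)*(9*k**2 + 42*k + 11)/(k**2 + 9*k + 20)

Invalid: residual (-2)**(k + 1)*(9*k**2 + 42*k + 11)/(k**2 + 9*k + 20) ≠ 0.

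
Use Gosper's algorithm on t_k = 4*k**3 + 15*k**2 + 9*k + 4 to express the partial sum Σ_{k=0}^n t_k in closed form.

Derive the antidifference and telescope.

S(n) = n**4 + 7*n**3 + 13*n**2 + 11*n + 4

t_(k+1)/t_k = (4*k**3 + 27*k**2 + 51*k + 32)/(4*k**3 + 15*k**2 + 9*k + 4).
Factor: A=1; B=1; C=k**3 + 15*k**2/4 + 9*k/4 + 1.
Set up (1)·f(k+1) − (1)·f(k) − (k**3 + 15*k**2/4 + 9*k/4 + 1) = 0.
Bound: deg f ≤ 4.
Solving with deg f ≤ 4: f(k) = k*(k**3 + 3*k**2 - 2*k + 2)/4.
So s_k = (B(k−1)f/C)·t_k = (k*(k**3 + 3*k**2 - 2*k + 2)/(4*k**3 + 15*k**2 + 9*k + 4))·t_k = k*(k**3 + 3*k**2 - 2*k + 2).
Check: Δs_k = 4*k**3 + 15*k**2 + 9*k + 4. ✓
s_(n+1) = n**4 + 7*n**3 + 13*n**2 + 11*n + 4 and s_(0) = 0, so S(n) = n**4 + 7*n**3 + 13*n**2 + 11*n + 4.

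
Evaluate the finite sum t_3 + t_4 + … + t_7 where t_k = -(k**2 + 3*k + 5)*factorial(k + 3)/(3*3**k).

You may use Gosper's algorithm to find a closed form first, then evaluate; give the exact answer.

Σ = -491840/9

Step 1: r(k) = (k + 4)*(3*k + (k + 1)**2 + 8)/(3*(k**2 + 3*k + 5)).
Normal form (A,B,C) = (k/3 + 4/3, 1, k**2 + 3*k + 5).
Solve (k/3 + 4/3)·f(k+1) − (1)·f(k) = k**2 + 3*k + 5.
d = 1 from the (1,0,2) case.
A polynomial solution: f(k) = 3*(k + 1).
R(k) = B(k−1)·f(k)/C(k) = 3*(k + 1)/(k**2 + 3*k + 5); s_k = R·t_k = -(k + 1)*factorial(k + 3)/3**k.
Verify: -(k**2 + 3*k + 5)*factorial(k + 3)/(3*3**k) matches t_k.
Telescoping: Σ = s_(8) − s_(3) = -492800/9 − (-320/3) = -491840/9.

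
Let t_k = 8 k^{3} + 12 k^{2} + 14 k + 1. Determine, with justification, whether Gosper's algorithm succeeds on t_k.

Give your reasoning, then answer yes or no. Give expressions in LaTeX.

Yes. s_k = k \left(2 k^{3} + 3 k - 4\right).

Step 1: r(k) = (8*k**3 + 36*k**2 + 62*k + 35)/(8*k**3 + 12*k**2 + 14*k + 1).
A = 1, B = 1, C = k**3 + 3*k**2/2 + 7*k/4 + 1/8.
Set up (1)·f(k+1) − (1)·f(k) − (k**3 + 3*k**2/2 + 7*k/4 + 1/8) = 0.
Bound: deg f ≤ 4.
Coefficient equations give f(k) = k*(2*k**3 + 3*k - 4)/8.
Get s_k = R·t_k = k*(2*k**3 + 3*k - 4) with R(k) = B(k−1)f(k)/C(k) = k*(2*k**3 + 3*k - 4)/(8*k**3 + 12*k**2 + 14*k + 1).
Check: Δs_k = 8*k**3 + 12*k**2 + 14*k + 1. ✓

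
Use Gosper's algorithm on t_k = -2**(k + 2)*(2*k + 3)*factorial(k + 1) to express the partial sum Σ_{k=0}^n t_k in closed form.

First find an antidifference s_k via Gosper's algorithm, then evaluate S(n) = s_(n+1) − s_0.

Ratio r(k) = 2*(k + 2)*(2*k + 5)/(2*k + 3).
So A=2*k + 4 and B=1, with C=k + 3/2.
Solve (2*k + 4)·f(k+1) − (1)·f(k) = k + 3/2.
deg f ≤ 0 (via 1,0,1).
Match coefficients ⇒ f(k) = 1/2.
Certificate R = B(k−1)f/C = 1/(2*k + 3) gives s_k = -2**(k + 2)*factorial(k + 1).
s_(k+1) − s_k = -2**(k + 2)*(2*k + 3)*factorial(k + 1) = t_k.
Telescope: S(n) = s_(n+1) − s_(0) = -2**(n + 3)*factorial(n + 2) − (-4) = -8*2**n*factorial(n + 2) + 4.

S(n) = -8*2**n*factorial(n + 2) + 4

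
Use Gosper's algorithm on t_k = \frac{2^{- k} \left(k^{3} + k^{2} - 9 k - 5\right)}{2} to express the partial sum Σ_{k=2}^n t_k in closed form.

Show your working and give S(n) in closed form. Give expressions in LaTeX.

Ratio r(k) = (k**3/2 + 2*k**2 - 2*k - 6)/(k**3 + k**2 - 9*k - 5).
A = 1/2, B = 1, C = k**3 + k**2 - 9*k - 5.
Key eq: (1/2)·f(k+1) = (1)·f(k) + (k**3 + k**2 - 9*k - 5).
d = 3 from the (0,0,3) case.
Match coefficients ⇒ f(k) = -2*(k**3 + 4*k**2 + 2*k + 2).
Get s_k = R·t_k = (-k**3 - 4*k**2 - 2*k - 2)/2**k with R(k) = B(k−1)f(k)/C(k) = -2*(k**3 + 4*k**2 + 2*k + 2)/(k**3 + k**2 - 9*k - 5).
s_(k+1) − s_k = (k**3 + k**2 - 9*k - 5)/(2*2**k) = t_k.
Telescope: S(n) = s_(n+1) − s_(2) = 2**(-n - 1)*(-n**3 - 7*n**2 - 13*n - 9) − (-15/2) = 2**(-n - 1)*(15*2**n - n**3 - 7*n**2 - 13*n - 9).

S(n) = 2^{- n - 1} \left(15 \cdot 2^{n} - n^{3} - 7 n^{2} - 13 n - 9\right)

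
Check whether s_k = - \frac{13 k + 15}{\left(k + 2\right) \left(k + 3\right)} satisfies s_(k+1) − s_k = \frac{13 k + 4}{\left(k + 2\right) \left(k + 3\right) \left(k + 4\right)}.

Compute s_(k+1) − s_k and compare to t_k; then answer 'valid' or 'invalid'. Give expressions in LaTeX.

s_(k+1) = (-13*k - 28)/((k + 3)*(k + 4))
s_(k+1) − s_k = (13*k + 4)/(k**3 + 9*k**2 + 26*k + 24)
(s_(k+1) − s_k) − t_k = 0

valid; difference matches t_k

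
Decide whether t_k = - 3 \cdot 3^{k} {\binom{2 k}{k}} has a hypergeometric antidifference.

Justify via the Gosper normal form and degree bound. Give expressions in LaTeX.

No — key equation has no polynomial f.

Step 1: r(k) = 6*(2*k + 1)/(k + 1).
Normal form (A,B,C) = (12*k + 6, k + 1, 1).
Solve (12*k + 6)·f(k+1) − (k)·f(k) = 1.
From deg A=1, deg B=1, deg C=0: d=-1.
deg f ≤ -1 is impossible — no certificate.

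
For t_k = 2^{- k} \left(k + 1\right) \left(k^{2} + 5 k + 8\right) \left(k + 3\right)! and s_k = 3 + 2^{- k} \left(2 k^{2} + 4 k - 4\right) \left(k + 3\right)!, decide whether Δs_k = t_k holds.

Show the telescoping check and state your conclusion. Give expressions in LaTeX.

Valid: the claim telescopes to t_k.

s_(k+1) = 2**(-k - 1)*(4*k + 2*(k + 1)**2)*factorial(k + 4) + 3
s_(k+1) − s_k = (k + 1)*(k**2 + 5*k + 8)*factorial(k + 3)/2**k
(s_(k+1) − s_k) − t_k = 0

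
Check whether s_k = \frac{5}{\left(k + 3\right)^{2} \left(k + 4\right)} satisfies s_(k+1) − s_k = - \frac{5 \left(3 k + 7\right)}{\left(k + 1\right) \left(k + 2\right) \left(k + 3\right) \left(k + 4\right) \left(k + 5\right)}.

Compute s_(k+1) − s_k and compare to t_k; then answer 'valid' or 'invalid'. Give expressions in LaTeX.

s_(k+1) = 5/((k + 4)**2*(k + 5))
s_(k+1) − s_k = 5*((k + 3)**2 - (k + 4)*(k + 5))/((k + 3)**2*(k + 4)**2*(k + 5))
(s_(k+1) − s_k) − t_k = 10*(4*k**2 + 23*k + 31)/(k**7 + 22*k**6 + 202*k**5 + 1000*k**4 + 2869*k**3 + 4738*k**2 + 4128*k + 1440)

Invalid: residual \frac{10 \left(4 k^{2} + 23 k + 31\right)}{k^{7} + 22 k^{6} + 202 k^{5} + 1000 k^{4} + 2869 k^{3} + 4738 k^{2} + 4128 k + 1440} ≠ 0.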